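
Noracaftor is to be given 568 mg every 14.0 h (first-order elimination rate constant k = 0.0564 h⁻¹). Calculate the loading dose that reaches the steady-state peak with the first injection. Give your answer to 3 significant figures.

1040 mg

Accumulation ratio R = 1 / (1 − e^(−kτ)) = 1 / (1 − e^(−0.05640×14.0)) = 1 / (1 − 0.4540) = 1.832
Loading dose = maintenance dose × R = 568 × 1.832 ≈ 1040 mg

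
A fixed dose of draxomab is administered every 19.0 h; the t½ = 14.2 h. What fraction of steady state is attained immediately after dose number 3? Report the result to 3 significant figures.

0.938

k = ln 2 / 14.2 = 0.04881 h⁻¹
f_n = 1 − e^(−nkτ) = 1 − e^(−3 × 0.04881 × 19.0) = 1 − e^(−2.782) = 1 − 0.06189 ≈ 0.938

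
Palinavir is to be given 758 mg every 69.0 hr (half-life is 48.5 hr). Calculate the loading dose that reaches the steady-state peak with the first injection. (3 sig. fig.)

1210 mg

k = ln 2 / 48.5 = 0.01429 hr⁻¹
Accumulation ratio R = 1 / (1 − e^(−kτ)) = 1 / (1 − e^(−0.01429×69.0)) = 1 / (1 − 0.3730) = 1.595
Loading dose = maintenance dose × R = 758 × 1.595 ≈ 1210 mg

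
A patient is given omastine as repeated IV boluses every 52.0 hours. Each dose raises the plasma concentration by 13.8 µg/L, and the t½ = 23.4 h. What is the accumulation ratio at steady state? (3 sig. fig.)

1.27

k = ln 2 / 23.4 = 0.02962 h⁻¹
Fraction remaining after one interval: e^(−kτ) = e^(−0.02962 × 52.0) = 0.2143
R = 1 / (1 − 0.2143) = 1 / 0.7857 ≈ 1.27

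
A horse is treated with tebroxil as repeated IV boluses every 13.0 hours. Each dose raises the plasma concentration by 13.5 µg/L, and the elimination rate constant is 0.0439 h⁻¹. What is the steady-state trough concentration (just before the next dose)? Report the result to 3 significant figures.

Fraction remaining after one interval: e^(−kτ) = e^(−0.04390 × 13.0) = 0.5651
R = 1 / (1 − 0.5651) = 2.300
Css,max = 13.5 × 2.300 = 31.04 µg/L
Css,min = Css,max × e^(−kτ) = 31.04 × 0.5651 ≈ 17.5 µg/L

17.5 µg/L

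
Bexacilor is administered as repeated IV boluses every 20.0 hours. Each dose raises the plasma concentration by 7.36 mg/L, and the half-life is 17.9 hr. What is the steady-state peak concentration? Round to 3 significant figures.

k = ln 2 / 17.9 = 0.03872 hr⁻¹
Fraction remaining after one interval: e^(−kτ) = e^(−0.03872 × 20.0) = 0.4609
R = 1 / (1 − 0.4609) = 1.855
Css,max = 7.36 × 1.855 ≈ 13.7 mg/L

13.7 mg/L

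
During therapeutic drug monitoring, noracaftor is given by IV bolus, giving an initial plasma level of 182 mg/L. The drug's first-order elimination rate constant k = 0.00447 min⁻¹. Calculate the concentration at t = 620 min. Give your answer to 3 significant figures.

C(t) = C₀ e^(−kt) = 182 × e^(−0.004470 × 620) = 182 × e^(−2.771) = 182 × 0.06257 ≈ 11.4 mg/L

11.4 mg/L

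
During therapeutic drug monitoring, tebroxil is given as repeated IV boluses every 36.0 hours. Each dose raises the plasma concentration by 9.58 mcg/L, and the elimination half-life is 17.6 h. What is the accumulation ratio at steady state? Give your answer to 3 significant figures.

k = ln 2 / 17.6 = 0.03938 h⁻¹
Fraction remaining after one interval: e^(−kτ) = e^(−0.03938 × 36.0) = 0.2422
R = 1 / (1 − 0.2422) = 1 / 0.7578 ≈ 1.32

1.32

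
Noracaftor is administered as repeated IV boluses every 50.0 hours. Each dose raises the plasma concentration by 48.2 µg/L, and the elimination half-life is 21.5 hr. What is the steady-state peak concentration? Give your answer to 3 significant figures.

k = ln 2 / 21.5 = 0.03224 hr⁻¹
Fraction remaining after one interval: e^(−kτ) = e^(−0.03224 × 50.0) = 0.1995
R = 1 / (1 − 0.1995) = 1.249
Css,max = 48.2 × 1.249 ≈ 60.2 µg/L

60.2 µg/L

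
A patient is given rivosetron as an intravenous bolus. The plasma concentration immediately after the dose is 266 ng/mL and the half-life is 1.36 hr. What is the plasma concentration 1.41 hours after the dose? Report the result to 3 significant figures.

k = ln 2 / 1.36 = 0.5097 hr⁻¹
1.41 hr is 1.037 half-lives, so C = 266 × (1/2)^1.037 = 266 × 0.4874 ≈ 130 ng/mL

130 ng/mL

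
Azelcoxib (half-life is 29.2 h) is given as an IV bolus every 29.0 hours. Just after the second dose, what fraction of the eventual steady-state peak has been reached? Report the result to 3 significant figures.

k = ln 2 / 29.2 = 0.02374 h⁻¹
f_n = 1 − e^(−nkτ) = 1 − e^(−2 × 0.02374 × 29.0) = 1 − e^(−1.377) = 1 − 0.2524 ≈ 0.748

0.748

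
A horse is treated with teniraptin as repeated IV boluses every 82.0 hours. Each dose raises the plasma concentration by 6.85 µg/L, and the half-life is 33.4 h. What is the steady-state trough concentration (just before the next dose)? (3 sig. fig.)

k = ln 2 / 33.4 = 0.02075 h⁻¹
Fraction remaining after one interval: e^(−kτ) = e^(−0.02075 × 82.0) = 0.1824
R = 1 / (1 − 0.1824) = 1.223
Css,max = 6.85 × 1.223 = 8.378 µg/L
Css,min = Css,max × e^(−kτ) = 8.378 × 0.1824 ≈ 1.53 µg/L

1.53 µg/L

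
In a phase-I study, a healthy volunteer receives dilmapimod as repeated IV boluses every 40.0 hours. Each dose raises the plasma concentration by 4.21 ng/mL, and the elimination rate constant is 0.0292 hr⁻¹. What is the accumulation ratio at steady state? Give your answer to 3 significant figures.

1.45

Fraction remaining after one interval: e^(−kτ) = e^(−0.02920 × 40.0) = 0.3110
R = 1 / (1 − 0.3110) = 1 / 0.6890 ≈ 1.45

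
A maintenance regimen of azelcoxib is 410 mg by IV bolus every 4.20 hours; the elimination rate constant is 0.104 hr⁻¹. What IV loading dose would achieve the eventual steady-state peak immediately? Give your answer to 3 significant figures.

1160 mg

Accumulation ratio R = 1 / (1 − e^(−kτ)) = 1 / (1 − e^(−0.1040×4.20)) = 1 / (1 − 0.6461) = 2.826
Loading dose = maintenance dose × R = 410 × 2.826 ≈ 1160 mg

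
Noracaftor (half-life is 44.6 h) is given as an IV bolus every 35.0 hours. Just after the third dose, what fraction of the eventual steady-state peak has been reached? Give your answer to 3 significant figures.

k = ln 2 / 44.6 = 0.01554 h⁻¹
f_n = 1 − e^(−nkτ) = 1 − e^(−3 × 0.01554 × 35.0) = 1 − e^(−1.632) = 1 − 0.1956 ≈ 0.804

0.804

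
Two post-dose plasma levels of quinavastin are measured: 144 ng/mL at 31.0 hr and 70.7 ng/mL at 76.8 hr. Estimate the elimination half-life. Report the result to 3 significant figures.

k = ln(C₁/C₂) / (t₂ − t₁) = ln(144/70.7) / (76.8 − 31.0)
  = 0.7114 / 45.80 = 0.01553 hr⁻¹
t½ = ln 2 / k = ln 2 / 0.01553 ≈ 44.6 hours

44.6 hours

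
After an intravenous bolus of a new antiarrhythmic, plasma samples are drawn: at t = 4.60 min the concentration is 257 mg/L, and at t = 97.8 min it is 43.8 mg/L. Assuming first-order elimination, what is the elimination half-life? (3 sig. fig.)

36.5 minutes

k = ln(C₁/C₂) / (t₂ − t₁) = ln(257/43.8) / (97.8 − 4.60)
  = 1.769 / 93.20 = 0.01899 min⁻¹
t½ = ln 2 / k = ln 2 / 0.01899 ≈ 36.5 minutes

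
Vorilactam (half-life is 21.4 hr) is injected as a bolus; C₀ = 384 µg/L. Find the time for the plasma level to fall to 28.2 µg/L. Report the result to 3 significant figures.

k = ln 2 / 21.4 = 0.03239 hr⁻¹
C(t) = C₀ e^(−kt)  ⇒  t = ln(C₀/C) / k
t = ln(384/28.2) / 0.03239 = 2.611 / 0.03239 ≈ 80.6 hours

80.6 hours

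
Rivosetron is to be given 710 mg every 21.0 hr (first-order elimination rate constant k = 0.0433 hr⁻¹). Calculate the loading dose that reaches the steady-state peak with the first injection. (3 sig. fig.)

Accumulation ratio R = 1 / (1 − e^(−kτ)) = 1 / (1 − e^(−0.04330×21.0)) = 1 / (1 − 0.4028) = 1.674
Loading dose = maintenance dose × R = 710 × 1.674 ≈ 1190 mg

1190 mg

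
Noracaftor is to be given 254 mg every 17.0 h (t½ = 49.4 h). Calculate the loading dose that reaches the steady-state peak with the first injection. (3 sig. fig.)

k = ln 2 / 49.4 = 0.01403 h⁻¹
Accumulation ratio R = 1 / (1 − e^(−kτ)) = 1 / (1 − e^(−0.01403×17.0)) = 1 / (1 − 0.7878) = 4.712
Loading dose = maintenance dose × R = 254 × 4.712 ≈ 1200 mg

1200 mg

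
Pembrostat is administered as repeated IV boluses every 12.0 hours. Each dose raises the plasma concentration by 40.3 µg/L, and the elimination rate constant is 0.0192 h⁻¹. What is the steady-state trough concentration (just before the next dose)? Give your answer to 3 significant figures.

156 µg/L

Fraction remaining after one interval: e^(−kτ) = e^(−0.01920 × 12.0) = 0.7942
R = 1 / (1 − 0.7942) = 4.859
Css,max = 40.3 × 4.859 = 195.8 µg/L
Css,min = Css,max × e^(−kτ) = 195.8 × 0.7942 ≈ 156 µg/L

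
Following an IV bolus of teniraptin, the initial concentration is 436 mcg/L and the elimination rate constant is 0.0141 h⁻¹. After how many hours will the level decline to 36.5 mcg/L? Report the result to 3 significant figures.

C(t) = C₀ e^(−kt)  ⇒  t = ln(C₀/C) / k
t = ln(436/36.5) / 0.01410 = 2.480 / 0.01410 ≈ 176 hours

176 hours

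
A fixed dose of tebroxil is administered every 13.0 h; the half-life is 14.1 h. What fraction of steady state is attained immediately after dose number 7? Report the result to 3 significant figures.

0.989

k = ln 2 / 14.1 = 0.04916 h⁻¹
f_n = 1 − e^(−nkτ) = 1 − e^(−7 × 0.04916 × 13.0) = 1 − e^(−4.474) = 1 − 0.01141 ≈ 0.989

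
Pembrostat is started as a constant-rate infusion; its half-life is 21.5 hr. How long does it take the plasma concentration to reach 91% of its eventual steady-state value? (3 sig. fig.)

k = ln 2 / 21.5 = 0.03224 hr⁻¹
f = 1 − e^(−kt)  ⇒  t = −ln(1 − f) / k
t = −ln(1 − 0.91) / 0.03224 = 2.408 / 0.03224 ≈ 74.7 hours

74.7 hours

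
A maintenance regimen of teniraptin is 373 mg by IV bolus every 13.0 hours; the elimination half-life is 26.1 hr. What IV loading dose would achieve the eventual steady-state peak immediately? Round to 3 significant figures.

1280 mg

k = ln 2 / 26.1 = 0.02656 hr⁻¹
Accumulation ratio R = 1 / (1 − e^(−kτ)) = 1 / (1 − e^(−0.02656×13.0)) = 1 / (1 − 0.7080) = 3.425
Loading dose = maintenance dose × R = 373 × 3.425 ≈ 1280 mg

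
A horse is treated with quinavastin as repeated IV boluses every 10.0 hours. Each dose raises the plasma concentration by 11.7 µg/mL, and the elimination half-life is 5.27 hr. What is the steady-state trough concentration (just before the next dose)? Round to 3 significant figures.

4.29 µg/mL

k = ln 2 / 5.27 = 0.1315 hr⁻¹
Fraction remaining after one interval: e^(−kτ) = e^(−0.1315 × 10.0) = 0.2684
R = 1 / (1 − 0.2684) = 1.367
Css,max = 11.7 × 1.367 = 15.99 µg/mL
Css,min = Css,max × e^(−kτ) = 15.99 × 0.2684 ≈ 4.29 µg/mL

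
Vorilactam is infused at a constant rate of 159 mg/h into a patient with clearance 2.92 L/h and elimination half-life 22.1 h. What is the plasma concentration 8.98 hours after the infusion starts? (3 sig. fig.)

Css = rate / CL = 159 / 2.92 = 54.45 mg/L
k = ln 2 / 22.1 = 0.03136 h⁻¹
C(t) = Css (1 − e^(−kt)) = 54.45 × (1 − e^(−0.2816)) = 54.45 × 0.2455 ≈ 13.4 mg/L

13.4 mg/L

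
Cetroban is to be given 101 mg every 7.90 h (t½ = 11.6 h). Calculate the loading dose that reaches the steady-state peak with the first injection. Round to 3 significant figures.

k = ln 2 / 11.6 = 0.05975 h⁻¹
Accumulation ratio R = 1 / (1 − e^(−kτ)) = 1 / (1 − e^(−0.05975×7.90)) = 1 / (1 − 0.6237) = 2.658
Loading dose = maintenance dose × R = 101 × 2.658 ≈ 268 mg

268 mg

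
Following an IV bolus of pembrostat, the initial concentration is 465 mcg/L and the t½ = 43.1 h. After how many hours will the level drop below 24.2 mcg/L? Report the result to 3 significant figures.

k = ln 2 / 43.1 = 0.01608 h⁻¹
C(t) = C₀ e^(−kt)  ⇒  t = ln(C₀/C) / k
t = ln(465/24.2) / 0.01608 = 2.956 / 0.01608 ≈ 184 hours

184 hours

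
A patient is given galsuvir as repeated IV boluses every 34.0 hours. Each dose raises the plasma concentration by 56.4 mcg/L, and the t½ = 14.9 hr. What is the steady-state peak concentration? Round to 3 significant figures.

k = ln 2 / 14.9 = 0.04652 hr⁻¹
Fraction remaining after one interval: e^(−kτ) = e^(−0.04652 × 34.0) = 0.2056
R = 1 / (1 − 0.2056) = 1.259
Css,max = 56.4 × 1.259 ≈ 71.0 mcg/L

71.0 mcg/L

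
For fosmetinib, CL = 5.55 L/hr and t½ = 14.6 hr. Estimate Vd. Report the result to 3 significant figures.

k = ln 2 / t½ = ln 2 / 14.6 = 0.04748 hr⁻¹
V = CL / k = 5.55 / 0.04748 ≈ 117 L

117 L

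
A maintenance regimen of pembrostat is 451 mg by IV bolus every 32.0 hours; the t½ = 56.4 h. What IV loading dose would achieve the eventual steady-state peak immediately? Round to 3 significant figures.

1390 mg

k = ln 2 / 56.4 = 0.01229 h⁻¹
Accumulation ratio R = 1 / (1 − e^(−kτ)) = 1 / (1 − e^(−0.01229×32.0)) = 1 / (1 − 0.6748) = 3.075
Loading dose = maintenance dose × R = 451 × 3.075 ≈ 1390 mg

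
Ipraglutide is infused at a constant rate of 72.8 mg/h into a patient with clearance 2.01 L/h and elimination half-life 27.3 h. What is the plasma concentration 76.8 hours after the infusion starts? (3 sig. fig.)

Css = rate / CL = 72.8 / 2.01 = 36.22 mg/L
k = ln 2 / 27.3 = 0.02539 h⁻¹
C(t) = Css (1 − e^(−kt)) = 36.22 × (1 − e^(−1.950)) = 36.22 × 0.8577 ≈ 31.1 mg/L

31.1 mg/L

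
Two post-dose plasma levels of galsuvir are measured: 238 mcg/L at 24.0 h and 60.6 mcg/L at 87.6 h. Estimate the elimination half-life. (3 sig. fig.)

k = ln(C₁/C₂) / (t₂ − t₁) = ln(238/60.6) / (87.6 − 24.0)
  = 1.368 / 63.60 = 0.02151 h⁻¹
t½ = ln 2 / k = ln 2 / 0.02151 ≈ 32.2 hours

32.2 hours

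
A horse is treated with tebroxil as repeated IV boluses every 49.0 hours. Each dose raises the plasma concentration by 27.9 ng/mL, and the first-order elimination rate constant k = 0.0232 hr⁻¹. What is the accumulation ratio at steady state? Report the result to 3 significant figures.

1.47

Fraction remaining after one interval: e^(−kτ) = e^(−0.02320 × 49.0) = 0.3208
R = 1 / (1 − 0.3208) = 1 / 0.6792 ≈ 1.47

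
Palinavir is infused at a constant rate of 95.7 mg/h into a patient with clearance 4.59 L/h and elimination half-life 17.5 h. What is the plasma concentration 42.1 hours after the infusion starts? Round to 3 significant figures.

Css = rate / CL = 95.7 / 4.59 = 20.85 µg/mL
k = ln 2 / 17.5 = 0.03961 h⁻¹
C(t) = Css (1 − e^(−kt)) = 20.85 × (1 − e^(−1.668)) = 20.85 × 0.8113 ≈ 16.9 µg/mL

16.9 µg/mL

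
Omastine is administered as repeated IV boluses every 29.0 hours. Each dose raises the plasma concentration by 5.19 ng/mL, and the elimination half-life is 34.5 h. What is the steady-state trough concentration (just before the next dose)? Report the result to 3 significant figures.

6.56 ng/mL

k = ln 2 / 34.5 = 0.02009 h⁻¹
Fraction remaining after one interval: e^(−kτ) = e^(−0.02009 × 29.0) = 0.5584
R = 1 / (1 − 0.5584) = 2.265
Css,max = 5.19 × 2.265 = 11.75 ng/mL
Css,min = Css,max × e^(−kτ) = 11.75 × 0.5584 ≈ 6.56 ng/mL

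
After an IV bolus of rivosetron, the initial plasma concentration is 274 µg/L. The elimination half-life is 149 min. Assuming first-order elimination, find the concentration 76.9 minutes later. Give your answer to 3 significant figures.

192 µg/L

k = ln 2 / 149 = 0.004652 min⁻¹
C(t) = C₀ e^(−kt) = 274 × e^(−0.004652 × 76.9) = 274 × e^(−0.3577) = 274 × 0.6993 ≈ 192 µg/L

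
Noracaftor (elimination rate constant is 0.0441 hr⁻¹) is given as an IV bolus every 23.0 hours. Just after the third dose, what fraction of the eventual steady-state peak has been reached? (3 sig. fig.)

f_n = 1 − e^(−nkτ) = 1 − e^(−3 × 0.04410 × 23.0) = 1 − e^(−3.043) = 1 − 0.04770 ≈ 0.952

0.952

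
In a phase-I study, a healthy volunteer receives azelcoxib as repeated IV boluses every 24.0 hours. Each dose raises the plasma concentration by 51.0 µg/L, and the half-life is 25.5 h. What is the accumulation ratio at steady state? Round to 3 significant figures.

2.09

k = ln 2 / 25.5 = 0.02718 h⁻¹
Fraction remaining after one interval: e^(−kτ) = e^(−0.02718 × 24.0) = 0.5208
R = 1 / (1 − 0.5208) = 1 / 0.4792 ≈ 2.09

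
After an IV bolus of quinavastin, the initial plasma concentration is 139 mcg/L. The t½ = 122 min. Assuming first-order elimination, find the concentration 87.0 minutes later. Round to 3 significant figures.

k = ln 2 / 122 = 0.005682 min⁻¹
C(t) = C₀ e^(−kt) = 139 × e^(−0.005682 × 87.0) = 139 × e^(−0.4943) = 139 × 0.6100 ≈ 84.8 mcg/L

84.8 mcg/L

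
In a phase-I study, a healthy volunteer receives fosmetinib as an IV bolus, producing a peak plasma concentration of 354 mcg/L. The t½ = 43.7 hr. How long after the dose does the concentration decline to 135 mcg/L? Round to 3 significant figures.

k = ln 2 / 43.7 = 0.01586 hr⁻¹
C(t) = C₀ e^(−kt)  ⇒  t = ln(C₀/C) / k
t = ln(354/135) / 0.01586 = 0.9640 / 0.01586 ≈ 60.8 hours

60.8 hours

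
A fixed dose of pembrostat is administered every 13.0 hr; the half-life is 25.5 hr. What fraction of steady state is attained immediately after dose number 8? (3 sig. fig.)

k = ln 2 / 25.5 = 0.02718 hr⁻¹
f_n = 1 − e^(−nkτ) = 1 − e^(−8 × 0.02718 × 13.0) = 1 − e^(−2.827) = 1 − 0.05919 ≈ 0.941

0.941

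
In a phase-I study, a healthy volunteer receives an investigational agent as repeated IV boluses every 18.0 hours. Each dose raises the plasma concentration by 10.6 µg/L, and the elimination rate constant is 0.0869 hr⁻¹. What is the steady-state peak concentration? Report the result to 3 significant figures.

Fraction remaining after one interval: e^(−kτ) = e^(−0.08690 × 18.0) = 0.2093
R = 1 / (1 − 0.2093) = 1.265
Css,max = 10.6 × 1.265 ≈ 13.4 µg/L

13.4 µg/L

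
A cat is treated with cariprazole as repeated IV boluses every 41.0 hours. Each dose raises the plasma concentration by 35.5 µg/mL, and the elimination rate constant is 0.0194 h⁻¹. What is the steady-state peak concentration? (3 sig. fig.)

Fraction remaining after one interval: e^(−kτ) = e^(−0.01940 × 41.0) = 0.4514
R = 1 / (1 − 0.4514) = 1.823
Css,max = 35.5 × 1.823 ≈ 64.7 µg/mL

64.7 µg/mL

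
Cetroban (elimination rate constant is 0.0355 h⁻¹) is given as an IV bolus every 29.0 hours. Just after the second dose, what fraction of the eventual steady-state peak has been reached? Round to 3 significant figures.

f_n = 1 − e^(−nkτ) = 1 − e^(−2 × 0.03550 × 29.0) = 1 − e^(−2.059) = 1 − 0.1276 ≈ 0.872

0.872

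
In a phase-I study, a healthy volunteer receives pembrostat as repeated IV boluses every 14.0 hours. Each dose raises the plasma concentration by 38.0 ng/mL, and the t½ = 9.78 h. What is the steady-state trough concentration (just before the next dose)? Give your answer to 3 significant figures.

k = ln 2 / 9.78 = 0.07087 h⁻¹
Fraction remaining after one interval: e^(−kτ) = e^(−0.07087 × 14.0) = 0.3707
R = 1 / (1 − 0.3707) = 1.589
Css,max = 38.0 × 1.589 = 60.39 ng/mL
Css,min = Css,max × e^(−kτ) = 60.39 × 0.3707 ≈ 22.4 ng/mL

22.4 ng/mL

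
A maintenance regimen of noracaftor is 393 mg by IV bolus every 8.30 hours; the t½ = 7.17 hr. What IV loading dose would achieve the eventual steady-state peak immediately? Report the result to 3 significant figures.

712 mg

k = ln 2 / 7.17 = 0.09667 hr⁻¹
Accumulation ratio R = 1 / (1 − e^(−kτ)) = 1 / (1 − e^(−0.09667×8.30)) = 1 / (1 − 0.4483) = 1.812
Loading dose = maintenance dose × R = 393 × 1.812 ≈ 712 mg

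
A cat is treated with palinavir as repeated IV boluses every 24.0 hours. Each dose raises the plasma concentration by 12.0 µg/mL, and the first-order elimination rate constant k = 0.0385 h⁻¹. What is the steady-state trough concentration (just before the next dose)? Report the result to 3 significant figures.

7.90 µg/mL

Fraction remaining after one interval: e^(−kτ) = e^(−0.03850 × 24.0) = 0.3969
R = 1 / (1 − 0.3969) = 1.658
Css,max = 12.0 × 1.658 = 19.90 µg/mL
Css,min = Css,max × e^(−kτ) = 19.90 × 0.3969 ≈ 7.90 µg/mL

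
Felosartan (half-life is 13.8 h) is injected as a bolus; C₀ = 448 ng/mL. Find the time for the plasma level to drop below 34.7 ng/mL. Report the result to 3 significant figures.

k = ln 2 / 13.8 = 0.05023 h⁻¹
C(t) = C₀ e^(−kt)  ⇒  t = ln(C₀/C) / k
t = ln(448/34.7) / 0.05023 = 2.558 / 0.05023 ≈ 50.9 hours

50.9 hours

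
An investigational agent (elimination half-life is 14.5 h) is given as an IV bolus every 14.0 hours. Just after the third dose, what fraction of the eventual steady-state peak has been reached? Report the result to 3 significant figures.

k = ln 2 / 14.5 = 0.04780 h⁻¹
f_n = 1 − e^(−nkτ) = 1 − e^(−3 × 0.04780 × 14.0) = 1 − e^(−2.008) = 1 − 0.1343 ≈ 0.866

0.866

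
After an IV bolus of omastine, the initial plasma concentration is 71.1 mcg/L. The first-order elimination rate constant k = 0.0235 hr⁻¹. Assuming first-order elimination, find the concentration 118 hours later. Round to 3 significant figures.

4.44 mcg/L

C(t) = C₀ e^(−kt) = 71.1 × e^(−0.02350 × 118) = 71.1 × e^(−2.773) = 71.1 × 0.06247 ≈ 4.44 mcg/L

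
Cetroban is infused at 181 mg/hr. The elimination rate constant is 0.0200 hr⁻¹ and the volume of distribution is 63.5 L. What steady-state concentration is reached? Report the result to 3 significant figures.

143 mg/L

CL = k · V = 0.0200 × 63.5 = 1.270 L/hr
Css = rate / CL = 181 / 1.270 ≈ 143 mg/L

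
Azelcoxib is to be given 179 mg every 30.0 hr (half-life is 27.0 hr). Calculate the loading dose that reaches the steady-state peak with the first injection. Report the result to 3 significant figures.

333 mg

k = ln 2 / 27.0 = 0.02567 hr⁻¹
Accumulation ratio R = 1 / (1 − e^(−kτ)) = 1 / (1 − e^(−0.02567×30.0)) = 1 / (1 − 0.4629) = 1.862
Loading dose = maintenance dose × R = 179 × 1.862 ≈ 333 mg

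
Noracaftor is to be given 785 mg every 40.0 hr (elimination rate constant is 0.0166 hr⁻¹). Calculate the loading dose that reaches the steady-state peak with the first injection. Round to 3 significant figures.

Accumulation ratio R = 1 / (1 − e^(−kτ)) = 1 / (1 − e^(−0.01660×40.0)) = 1 / (1 − 0.5148) = 2.061
Loading dose = maintenance dose × R = 785 × 2.061 ≈ 1620 mg

1620 mg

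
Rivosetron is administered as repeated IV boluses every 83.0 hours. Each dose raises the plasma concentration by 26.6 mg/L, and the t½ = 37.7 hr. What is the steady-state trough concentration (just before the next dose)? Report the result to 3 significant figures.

k = ln 2 / 37.7 = 0.01839 hr⁻¹
Fraction remaining after one interval: e^(−kτ) = e^(−0.01839 × 83.0) = 0.2174
R = 1 / (1 − 0.2174) = 1.278
Css,max = 26.6 × 1.278 = 33.99 mg/L
Css,min = Css,max × e^(−kτ) = 33.99 × 0.2174 ≈ 7.39 mg/L

7.39 mg/L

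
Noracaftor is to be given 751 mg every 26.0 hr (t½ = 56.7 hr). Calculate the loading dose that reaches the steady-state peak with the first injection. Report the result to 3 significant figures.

k = ln 2 / 56.7 = 0.01222 hr⁻¹
Accumulation ratio R = 1 / (1 − e^(−kτ)) = 1 / (1 − e^(−0.01222×26.0)) = 1 / (1 − 0.7277) = 3.673
Loading dose = maintenance dose × R = 751 × 3.673 ≈ 2760 mg

2760 mg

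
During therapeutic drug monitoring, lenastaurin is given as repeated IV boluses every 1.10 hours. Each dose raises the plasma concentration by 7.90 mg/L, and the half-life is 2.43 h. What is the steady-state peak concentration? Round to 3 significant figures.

k = ln 2 / 2.43 = 0.2852 h⁻¹
Fraction remaining after one interval: e^(−kτ) = e^(−0.2852 × 1.10) = 0.7307
R = 1 / (1 − 0.7307) = 3.713
Css,max = 7.90 × 3.713 ≈ 29.3 mg/L

29.3 mg/L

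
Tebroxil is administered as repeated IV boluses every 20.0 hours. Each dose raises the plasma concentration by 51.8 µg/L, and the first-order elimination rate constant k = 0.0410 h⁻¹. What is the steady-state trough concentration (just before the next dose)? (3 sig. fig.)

40.8 µg/L

Fraction remaining after one interval: e^(−kτ) = e^(−0.04100 × 20.0) = 0.4404
R = 1 / (1 − 0.4404) = 1.787
Css,max = 51.8 × 1.787 = 92.57 µg/L
Css,min = Css,max × e^(−kτ) = 92.57 × 0.4404 ≈ 40.8 µg/L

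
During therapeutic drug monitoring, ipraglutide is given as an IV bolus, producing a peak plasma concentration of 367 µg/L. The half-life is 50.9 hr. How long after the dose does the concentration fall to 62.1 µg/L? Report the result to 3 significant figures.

k = ln 2 / 50.9 = 0.01362 hr⁻¹
C(t) = C₀ e^(−kt)  ⇒  t = ln(C₀/C) / k
t = ln(367/62.1) / 0.01362 = 1.777 / 0.01362 ≈ 130 hours

130 hours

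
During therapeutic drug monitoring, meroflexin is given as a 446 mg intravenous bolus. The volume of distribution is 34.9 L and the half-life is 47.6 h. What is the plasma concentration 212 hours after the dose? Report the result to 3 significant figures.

0.583 mg/L

C₀ = dose / V = 446 / 34.9 = 12.78 mg/L
k = ln 2 / 47.6 = 0.01456 h⁻¹
C(t) = C₀ e^(−kt) = 12.78 × e^(−0.01456 × 212) = 12.78 × e^(−3.087) = 12.78 × 0.04563 ≈ 0.583 mg/L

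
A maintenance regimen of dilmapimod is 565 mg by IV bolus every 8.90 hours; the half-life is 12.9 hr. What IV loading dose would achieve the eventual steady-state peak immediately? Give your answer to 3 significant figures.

k = ln 2 / 12.9 = 0.05373 hr⁻¹
Accumulation ratio R = 1 / (1 − e^(−kτ)) = 1 / (1 − e^(−0.05373×8.90)) = 1 / (1 − 0.6199) = 2.631
Loading dose = maintenance dose × R = 565 × 2.631 ≈ 1490 mg

1490 mg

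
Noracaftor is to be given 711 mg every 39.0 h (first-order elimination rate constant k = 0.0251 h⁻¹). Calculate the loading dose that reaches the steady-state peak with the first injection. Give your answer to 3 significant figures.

1140 mg

Accumulation ratio R = 1 / (1 − e^(−kτ)) = 1 / (1 − e^(−0.02510×39.0)) = 1 / (1 − 0.3757) = 1.602
Loading dose = maintenance dose × R = 711 × 1.602 ≈ 1140 mg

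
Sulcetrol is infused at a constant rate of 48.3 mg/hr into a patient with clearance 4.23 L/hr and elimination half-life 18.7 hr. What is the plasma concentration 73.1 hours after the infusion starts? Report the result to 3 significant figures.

Css = rate / CL = 48.3 / 4.23 = 11.42 µg/mL
k = ln 2 / 18.7 = 0.03707 hr⁻¹
C(t) = Css (1 − e^(−kt)) = 11.42 × (1 − e^(−2.710)) = 11.42 × 0.9334 ≈ 10.7 µg/mL

10.7 µg/mL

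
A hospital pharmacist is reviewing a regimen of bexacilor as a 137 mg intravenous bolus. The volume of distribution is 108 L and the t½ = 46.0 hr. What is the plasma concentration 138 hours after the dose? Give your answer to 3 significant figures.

0.159 µg/mL

C₀ = dose / V = 137 / 108 = 1.269 µg/mL
k = ln 2 / 46.0 = 0.01507 hr⁻¹
C(t) = C₀ e^(−kt) = 1.269 × e^(−0.01507 × 138) = 1.269 × e^(−2.079) = 1.269 × 0.1250 ≈ 0.159 µg/mL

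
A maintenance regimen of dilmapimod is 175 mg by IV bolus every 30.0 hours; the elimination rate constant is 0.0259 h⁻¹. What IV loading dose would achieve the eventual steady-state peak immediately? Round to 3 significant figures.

324 mg

Accumulation ratio R = 1 / (1 − e^(−kτ)) = 1 / (1 − e^(−0.02590×30.0)) = 1 / (1 − 0.4598) = 1.851
Loading dose = maintenance dose × R = 175 × 1.851 ≈ 324 mg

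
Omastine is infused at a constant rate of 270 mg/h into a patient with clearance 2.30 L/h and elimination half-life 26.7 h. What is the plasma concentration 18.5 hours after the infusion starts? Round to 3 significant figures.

44.8 mg/L

Css = rate / CL = 270 / 2.30 = 117.4 mg/L
k = ln 2 / 26.7 = 0.02596 h⁻¹
C(t) = Css (1 − e^(−kt)) = 117.4 × (1 − e^(−0.4803)) = 117.4 × 0.3814 ≈ 44.8 mg/L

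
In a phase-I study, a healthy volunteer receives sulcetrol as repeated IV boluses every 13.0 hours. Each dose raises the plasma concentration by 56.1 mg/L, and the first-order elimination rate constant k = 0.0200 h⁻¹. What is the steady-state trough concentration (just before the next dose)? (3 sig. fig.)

189 mg/L

Fraction remaining after one interval: e^(−kτ) = e^(−0.02000 × 13.0) = 0.7711
R = 1 / (1 − 0.7711) = 4.368
Css,max = 56.1 × 4.368 = 245.0 mg/L
Css,min = Css,max × e^(−kτ) = 245.0 × 0.7711 ≈ 189 mg/L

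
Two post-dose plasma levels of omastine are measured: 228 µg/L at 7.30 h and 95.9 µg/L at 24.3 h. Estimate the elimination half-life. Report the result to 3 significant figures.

13.6 hours

k = ln(C₁/C₂) / (t₂ − t₁) = ln(228/95.9) / (24.3 − 7.30)
  = 0.8660 / 17.00 = 0.05094 h⁻¹
t½ = ln 2 / k = ln 2 / 0.05094 ≈ 13.6 hours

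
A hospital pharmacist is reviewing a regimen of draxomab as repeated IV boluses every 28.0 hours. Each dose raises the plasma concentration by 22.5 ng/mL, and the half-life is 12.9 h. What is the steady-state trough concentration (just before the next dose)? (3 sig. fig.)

k = ln 2 / 12.9 = 0.05373 h⁻¹
Fraction remaining after one interval: e^(−kτ) = e^(−0.05373 × 28.0) = 0.2221
R = 1 / (1 − 0.2221) = 1.286
Css,max = 22.5 × 1.286 = 28.93 ng/mL
Css,min = Css,max × e^(−kτ) = 28.93 × 0.2221 ≈ 6.43 ng/mL

6.43 ng/mL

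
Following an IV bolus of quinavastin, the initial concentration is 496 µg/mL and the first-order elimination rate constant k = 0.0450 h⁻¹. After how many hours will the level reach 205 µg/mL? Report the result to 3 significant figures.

C(t) = C₀ e^(−kt)  ⇒  t = ln(C₀/C) / k
t = ln(496/205) / 0.04500 = 0.8836 / 0.04500 ≈ 19.6 hours

19.6 hours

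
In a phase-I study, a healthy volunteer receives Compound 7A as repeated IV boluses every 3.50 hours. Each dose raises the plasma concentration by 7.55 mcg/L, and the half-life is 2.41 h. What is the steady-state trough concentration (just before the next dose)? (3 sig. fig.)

4.35 mcg/L

k = ln 2 / 2.41 = 0.2876 h⁻¹
Fraction remaining after one interval: e^(−kτ) = e^(−0.2876 × 3.50) = 0.3654
R = 1 / (1 − 0.3654) = 1.576
Css,max = 7.55 × 1.576 = 11.90 mcg/L
Css,min = Css,max × e^(−kτ) = 11.90 × 0.3654 ≈ 4.35 mcg/L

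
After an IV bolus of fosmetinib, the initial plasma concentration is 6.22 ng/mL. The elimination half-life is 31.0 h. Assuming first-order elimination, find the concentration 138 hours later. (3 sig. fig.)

0.284 ng/mL

k = ln 2 / 31.0 = 0.02236 h⁻¹
138 h is 4.452 half-lives, so C = 6.22 × (1/2)^4.452 = 6.22 × 0.04570 ≈ 0.284 ng/mL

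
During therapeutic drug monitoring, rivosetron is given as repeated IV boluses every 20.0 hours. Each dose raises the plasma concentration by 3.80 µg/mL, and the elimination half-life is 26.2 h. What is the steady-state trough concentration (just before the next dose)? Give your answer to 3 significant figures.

k = ln 2 / 26.2 = 0.02646 h⁻¹
Fraction remaining after one interval: e^(−kτ) = e^(−0.02646 × 20.0) = 0.5891
R = 1 / (1 − 0.5891) = 2.434
Css,max = 3.80 × 2.434 = 9.249 µg/mL
Css,min = Css,max × e^(−kτ) = 9.249 × 0.5891 ≈ 5.45 µg/mL

5.45 µg/mL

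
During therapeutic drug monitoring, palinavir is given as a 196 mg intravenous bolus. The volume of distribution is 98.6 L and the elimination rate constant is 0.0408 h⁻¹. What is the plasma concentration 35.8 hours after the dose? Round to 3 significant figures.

0.461 mg/L

C₀ = dose / V = 196 / 98.6 = 1.988 mg/L
C(t) = C₀ e^(−kt) = 1.988 × e^(−0.04080 × 35.8) = 1.988 × e^(−1.461) = 1.988 × 0.2321 ≈ 0.461 mg/L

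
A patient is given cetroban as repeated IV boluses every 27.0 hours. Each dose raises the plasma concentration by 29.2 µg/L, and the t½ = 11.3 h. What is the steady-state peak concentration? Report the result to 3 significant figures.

k = ln 2 / 11.3 = 0.06134 h⁻¹
Fraction remaining after one interval: e^(−kτ) = e^(−0.06134 × 27.0) = 0.1909
R = 1 / (1 − 0.1909) = 1.236
Css,max = 29.2 × 1.236 ≈ 36.1 µg/L

36.1 µg/L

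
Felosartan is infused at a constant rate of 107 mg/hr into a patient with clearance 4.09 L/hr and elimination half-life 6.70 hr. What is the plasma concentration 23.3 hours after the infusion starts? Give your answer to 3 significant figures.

23.8 µg/mL

Css = rate / CL = 107 / 4.09 = 26.16 µg/mL
k = ln 2 / 6.70 = 0.1035 hr⁻¹
C(t) = Css (1 − e^(−kt)) = 26.16 × (1 − e^(−2.410)) = 26.16 × 0.9102 ≈ 23.8 µg/mL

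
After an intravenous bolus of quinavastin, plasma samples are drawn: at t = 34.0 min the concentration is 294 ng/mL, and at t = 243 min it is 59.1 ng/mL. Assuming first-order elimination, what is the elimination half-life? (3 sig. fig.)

90.3 minutes

k = ln(C₁/C₂) / (t₂ − t₁) = ln(294/59.1) / (243 − 34.0)
  = 1.604 / 209.0 = 0.007676 min⁻¹
t½ = ln 2 / k = ln 2 / 0.007676 ≈ 90.3 minutes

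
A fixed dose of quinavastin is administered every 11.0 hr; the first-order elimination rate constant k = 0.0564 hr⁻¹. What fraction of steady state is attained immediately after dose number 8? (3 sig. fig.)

f_n = 1 − e^(−nkτ) = 1 − e^(−8 × 0.05640 × 11.0) = 1 − e^(−4.963) = 1 − 0.006991 ≈ 0.993

0.993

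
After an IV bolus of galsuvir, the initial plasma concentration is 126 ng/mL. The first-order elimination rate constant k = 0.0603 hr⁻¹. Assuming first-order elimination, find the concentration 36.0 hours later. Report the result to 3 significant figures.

C(t) = C₀ e^(−kt) = 126 × e^(−0.06030 × 36.0) = 126 × e^(−2.171) = 126 × 0.1141 ≈ 14.4 ng/mL

14.4 ng/mL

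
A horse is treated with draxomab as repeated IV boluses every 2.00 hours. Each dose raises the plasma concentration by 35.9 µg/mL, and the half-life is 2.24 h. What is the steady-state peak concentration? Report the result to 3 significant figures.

k = ln 2 / 2.24 = 0.3094 h⁻¹
Fraction remaining after one interval: e^(−kτ) = e^(−0.3094 × 2.00) = 0.5385
R = 1 / (1 − 0.5385) = 2.167
Css,max = 35.9 × 2.167 ≈ 77.8 µg/mL

77.8 µg/mL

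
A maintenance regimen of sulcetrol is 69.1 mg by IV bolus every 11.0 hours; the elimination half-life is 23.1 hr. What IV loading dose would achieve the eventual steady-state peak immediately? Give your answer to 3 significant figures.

246 mg

k = ln 2 / 23.1 = 0.03001 hr⁻¹
Accumulation ratio R = 1 / (1 − e^(−kτ)) = 1 / (1 − e^(−0.03001×11.0)) = 1 / (1 − 0.7189) = 3.557
Loading dose = maintenance dose × R = 69.1 × 3.557 ≈ 246 mg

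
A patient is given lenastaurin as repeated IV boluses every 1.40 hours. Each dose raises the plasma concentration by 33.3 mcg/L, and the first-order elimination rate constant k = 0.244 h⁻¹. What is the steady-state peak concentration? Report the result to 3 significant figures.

115 mcg/L

Fraction remaining after one interval: e^(−kτ) = e^(−0.2440 × 1.40) = 0.7106
R = 1 / (1 − 0.7106) = 3.456
Css,max = 33.3 × 3.456 ≈ 115 mcg/L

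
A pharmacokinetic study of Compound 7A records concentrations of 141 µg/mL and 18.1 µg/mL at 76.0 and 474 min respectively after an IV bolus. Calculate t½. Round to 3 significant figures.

134 minutes

k = ln(C₁/C₂) / (t₂ − t₁) = ln(141/18.1) / (474 − 76.0)
  = 2.053 / 398.0 = 0.005158 min⁻¹
t½ = ln 2 / k = ln 2 / 0.005158 ≈ 134 minutes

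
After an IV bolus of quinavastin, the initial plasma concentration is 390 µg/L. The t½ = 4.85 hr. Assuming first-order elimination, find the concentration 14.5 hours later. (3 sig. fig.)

49.1 µg/L

k = ln 2 / 4.85 = 0.1429 hr⁻¹
C(t) = C₀ e^(−kt) = 390 × e^(−0.1429 × 14.5) = 390 × e^(−2.072) = 390 × 0.1259 ≈ 49.1 µg/L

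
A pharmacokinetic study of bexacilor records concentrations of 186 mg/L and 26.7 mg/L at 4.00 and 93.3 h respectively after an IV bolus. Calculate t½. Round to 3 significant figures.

31.9 hours

k = ln(C₁/C₂) / (t₂ − t₁) = ln(186/26.7) / (93.3 − 4.00)
  = 1.941 / 89.30 = 0.02174 h⁻¹
t½ = ln 2 / k = ln 2 / 0.02174 ≈ 31.9 hours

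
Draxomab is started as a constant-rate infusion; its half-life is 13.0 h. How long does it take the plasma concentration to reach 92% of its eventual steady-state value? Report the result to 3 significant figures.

k = ln 2 / 13.0 = 0.05332 h⁻¹
f = 1 − e^(−kt)  ⇒  t = −ln(1 − f) / k
t = −ln(1 − 0.92) / 0.05332 = 2.526 / 0.05332 ≈ 47.4 hours

47.4 hours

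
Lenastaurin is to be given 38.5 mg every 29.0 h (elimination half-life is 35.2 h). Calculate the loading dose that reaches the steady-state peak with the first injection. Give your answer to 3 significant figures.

k = ln 2 / 35.2 = 0.01969 h⁻¹
Accumulation ratio R = 1 / (1 − e^(−kτ)) = 1 / (1 − e^(−0.01969×29.0)) = 1 / (1 − 0.5649) = 2.298
Loading dose = maintenance dose × R = 38.5 × 2.298 ≈ 88.5 mg

88.5 mg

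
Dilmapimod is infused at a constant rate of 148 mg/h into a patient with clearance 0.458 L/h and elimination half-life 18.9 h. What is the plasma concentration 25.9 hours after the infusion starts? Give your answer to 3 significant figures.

Css = rate / CL = 148 / 0.458 = 323.1 µg/mL
k = ln 2 / 18.9 = 0.03667 h⁻¹
C(t) = Css (1 − e^(−kt)) = 323.1 × (1 − e^(−0.9499)) = 323.1 × 0.6132 ≈ 198 µg/mL

198 µg/mL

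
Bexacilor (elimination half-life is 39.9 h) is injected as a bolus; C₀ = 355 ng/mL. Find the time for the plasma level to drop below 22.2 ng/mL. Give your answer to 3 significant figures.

k = ln 2 / 39.9 = 0.01737 h⁻¹
C(t) = C₀ e^(−kt)  ⇒  t = ln(C₀/C) / k
t = ln(355/22.2) / 0.01737 = 2.772 / 0.01737 ≈ 160 hours

160 hours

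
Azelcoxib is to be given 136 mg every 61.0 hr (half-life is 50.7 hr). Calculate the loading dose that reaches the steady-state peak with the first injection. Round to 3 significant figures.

k = ln 2 / 50.7 = 0.01367 hr⁻¹
Accumulation ratio R = 1 / (1 − e^(−kτ)) = 1 / (1 − e^(−0.01367×61.0)) = 1 / (1 − 0.4343) = 1.768
Loading dose = maintenance dose × R = 136 × 1.768 ≈ 240 mg

240 mg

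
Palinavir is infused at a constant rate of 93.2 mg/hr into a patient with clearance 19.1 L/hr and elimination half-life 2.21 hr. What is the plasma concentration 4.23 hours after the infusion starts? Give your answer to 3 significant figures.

3.58 mg/L

Css = rate / CL = 93.2 / 19.1 = 4.880 mg/L
k = ln 2 / 2.21 = 0.3136 hr⁻¹
C(t) = Css (1 − e^(−kt)) = 4.880 × (1 − e^(−1.327)) = 4.880 × 0.7346 ≈ 3.58 mg/L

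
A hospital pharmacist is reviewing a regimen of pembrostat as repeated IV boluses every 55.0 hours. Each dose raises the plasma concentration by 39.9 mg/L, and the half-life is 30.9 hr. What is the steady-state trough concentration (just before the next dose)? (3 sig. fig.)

16.4 mg/L

k = ln 2 / 30.9 = 0.02243 hr⁻¹
Fraction remaining after one interval: e^(−kτ) = e^(−0.02243 × 55.0) = 0.2912
R = 1 / (1 − 0.2912) = 1.411
Css,max = 39.9 × 1.411 = 56.29 mg/L
Css,min = Css,max × e^(−kτ) = 56.29 × 0.2912 ≈ 16.4 mg/L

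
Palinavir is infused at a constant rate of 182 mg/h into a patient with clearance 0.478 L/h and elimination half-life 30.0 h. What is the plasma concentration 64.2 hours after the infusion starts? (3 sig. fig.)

294 µg/mL

Css = rate / CL = 182 / 0.478 = 380.8 µg/mL
k = ln 2 / 30.0 = 0.02310 h⁻¹
C(t) = Css (1 − e^(−kt)) = 380.8 × (1 − e^(−1.483)) = 380.8 × 0.7731 ≈ 294 µg/mL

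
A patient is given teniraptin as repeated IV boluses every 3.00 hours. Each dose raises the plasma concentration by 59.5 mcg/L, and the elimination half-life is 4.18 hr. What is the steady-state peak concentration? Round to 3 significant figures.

152 mcg/L

k = ln 2 / 4.18 = 0.1658 hr⁻¹
Fraction remaining after one interval: e^(−kτ) = e^(−0.1658 × 3.00) = 0.6081
R = 1 / (1 − 0.6081) = 2.551
Css,max = 59.5 × 2.551 ≈ 152 mcg/L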